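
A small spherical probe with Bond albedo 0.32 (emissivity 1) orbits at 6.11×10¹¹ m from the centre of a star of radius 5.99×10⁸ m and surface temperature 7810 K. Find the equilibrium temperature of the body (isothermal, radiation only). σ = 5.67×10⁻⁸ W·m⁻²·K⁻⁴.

T ≈ 157 K

The star's surface emits σT_*⁴; at distance d the flux is S = σT_*⁴(R_*/d)².
S = 5.67×10⁻⁸·(7810)⁴·(5.99×10⁸/6.11×10¹¹)² = 202.7 W/m².
For an isothermal sphere T⁴ = (1−a)S/(4σ) = 6.079×10⁸ K⁴.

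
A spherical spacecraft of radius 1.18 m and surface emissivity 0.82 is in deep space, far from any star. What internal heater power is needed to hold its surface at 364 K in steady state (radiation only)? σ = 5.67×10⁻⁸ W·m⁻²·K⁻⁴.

P = εσ·4πr²·T⁴.
4πr² = 17.50 m²; T⁴ = 1.756×10¹⁰ K⁴.
P = 0.82·5.67×10⁻⁸·17.50·1.756×10¹⁰.

P ≈ 14300 W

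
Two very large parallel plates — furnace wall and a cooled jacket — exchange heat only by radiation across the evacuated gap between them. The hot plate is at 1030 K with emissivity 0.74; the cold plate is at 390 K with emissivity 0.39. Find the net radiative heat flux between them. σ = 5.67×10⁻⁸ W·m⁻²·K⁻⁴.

q ≈ 21400 W/m²

For two infinite grey parallel plates, q = σ(T₁⁴ − T₂⁴)/(1/ε₁ + 1/ε₂ − 1).
T₁⁴ − T₂⁴ = 1.126×10¹² − 2.313×10¹⁰ = 1.102×10¹² K⁴.
1/ε₁ + 1/ε₂ − 1 = 1.351 + 2.564 − 1 = 2.915.
q = 5.67×10⁻⁸ × 1.102×10¹² / 2.915.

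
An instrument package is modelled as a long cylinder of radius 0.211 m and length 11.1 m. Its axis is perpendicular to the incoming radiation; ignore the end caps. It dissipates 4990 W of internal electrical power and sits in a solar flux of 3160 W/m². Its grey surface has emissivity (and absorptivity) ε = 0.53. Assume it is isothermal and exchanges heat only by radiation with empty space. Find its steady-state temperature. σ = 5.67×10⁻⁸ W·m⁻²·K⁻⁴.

At steady state, absorbed solar power + internal power = radiated power.
Absorbed: α·S·A_cross = 0.53·3160·4.684 = 7845 W (cross-section 2rL).
Total input = 7845 + 4990 = 12840 W.
Radiated: εσ·A_surf·T⁴ with A_surf = 2πrL = 14.72 m².
T⁴ = 12840/(0.53·5.67×10⁻⁸·14.72) = 2.902×10¹⁰ K⁴.

T ≈ 413 K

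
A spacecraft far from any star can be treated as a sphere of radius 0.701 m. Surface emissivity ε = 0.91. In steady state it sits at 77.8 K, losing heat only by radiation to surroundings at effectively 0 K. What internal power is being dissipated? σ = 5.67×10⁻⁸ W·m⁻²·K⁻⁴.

P ≈ 11.7 W

Steady state: P = εσA T⁴.
A = 4πr² = 6.175 m²; T⁴ = (77.8)⁴ = 3.664×10⁷ K⁴.
P = 0.91 × 5.67×10⁻⁸ × 6.175 × 3.664×10⁷.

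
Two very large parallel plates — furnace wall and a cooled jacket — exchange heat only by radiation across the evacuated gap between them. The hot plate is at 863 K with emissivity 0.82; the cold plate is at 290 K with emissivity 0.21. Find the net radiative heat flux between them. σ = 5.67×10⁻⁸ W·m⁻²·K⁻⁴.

For two infinite grey parallel plates, q = σ(T₁⁴ − T₂⁴)/(1/ε₁ + 1/ε₂ − 1).
T₁⁴ − T₂⁴ = 5.547×10¹¹ − 7.073×10⁹ = 5.476×10¹¹ K⁴.
1/ε₁ + 1/ε₂ − 1 = 1.220 + 4.762 − 1 = 4.981.
q = 5.67×10⁻⁸ × 5.476×10¹¹ / 4.981.

q ≈ 6230 W/m²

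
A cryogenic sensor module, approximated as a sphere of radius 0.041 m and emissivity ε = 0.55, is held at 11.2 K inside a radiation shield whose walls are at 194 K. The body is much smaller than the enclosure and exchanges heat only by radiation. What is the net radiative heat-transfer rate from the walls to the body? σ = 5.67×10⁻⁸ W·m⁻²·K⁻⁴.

P_net ≈ 0.933 W

For a small grey body in a large enclosure: P_net = εσA(T_body⁴ − T_wall⁴).
A = 4πr² = 0.02112 m²; T_body⁴ − T_wall⁴ = 15740 − 1.416×10⁹ = -1.416×10⁹ K⁴.
|P_net| = 0.55·5.67×10⁻⁸·0.02112·1.416×10⁹.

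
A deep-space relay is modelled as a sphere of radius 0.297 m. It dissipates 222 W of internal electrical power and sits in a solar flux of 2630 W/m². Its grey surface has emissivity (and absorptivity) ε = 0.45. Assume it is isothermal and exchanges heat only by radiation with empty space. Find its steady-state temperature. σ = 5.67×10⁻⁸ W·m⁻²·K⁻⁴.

T ≈ 373 K

At steady state, absorbed solar power + internal power = radiated power.
Absorbed: α·S·A_cross = 0.45·2630·0.2771 = 328.0 W (cross-section πr²).
Total input = 328.0 + 222 = 550.0 W.
Radiated: εσ·A_surf·T⁴ with A_surf = 4πr² = 1.108 m².
T⁴ = 550.0/(0.45·5.67×10⁻⁸·1.108) = 1.945×10¹⁰ K⁴.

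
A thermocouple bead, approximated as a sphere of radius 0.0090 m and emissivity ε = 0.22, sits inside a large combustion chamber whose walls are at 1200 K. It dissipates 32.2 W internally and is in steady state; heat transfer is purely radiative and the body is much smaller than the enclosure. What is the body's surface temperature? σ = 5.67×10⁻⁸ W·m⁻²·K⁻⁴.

T ≈ 1470 K

For a small grey body in a large enclosure, net radiated power = εσA(T⁴ − T_w⁴).
Steady state: P = εσA(T⁴ − T_w⁴) with A = 4πr² = 0.001018 m².
T⁴ = P/(εσA) + T_w⁴ = 32.2/(0.22·5.67×10⁻⁸·0.001018) + (1200)⁴
    = 2.536×10¹² + 2.074×10¹² = 4.610×10¹² K⁴.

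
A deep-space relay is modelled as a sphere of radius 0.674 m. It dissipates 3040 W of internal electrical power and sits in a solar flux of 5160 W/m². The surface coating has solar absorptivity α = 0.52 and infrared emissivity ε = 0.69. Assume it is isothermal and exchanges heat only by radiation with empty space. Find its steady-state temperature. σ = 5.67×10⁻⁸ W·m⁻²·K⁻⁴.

T ≈ 419 K

At steady state, absorbed solar power + internal power = radiated power.
Absorbed: α·S·A_cross = 0.52·5160·1.427 = 3829 W (cross-section πr²).
Total input = 3829 + 3040 = 6869 W.
Radiated: εσ·A_surf·T⁴ with A_surf = 4πr² = 5.709 m².
T⁴ = 6869/(0.69·5.67×10⁻⁸·5.709) = 3.076×10¹⁰ K⁴.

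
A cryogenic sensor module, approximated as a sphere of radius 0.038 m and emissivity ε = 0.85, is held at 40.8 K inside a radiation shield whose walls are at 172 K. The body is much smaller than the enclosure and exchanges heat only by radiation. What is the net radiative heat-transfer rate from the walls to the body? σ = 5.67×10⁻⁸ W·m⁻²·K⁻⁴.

For a small grey body in a large enclosure: P_net = εσA(T_body⁴ − T_wall⁴).
A = 4πr² = 0.01815 m²; T_body⁴ − T_wall⁴ = 2.771×10⁶ − 8.752×10⁸ = -8.724×10⁸ K⁴.
|P_net| = 0.85·5.67×10⁻⁸·0.01815·8.724×10⁸.

P_net ≈ 0.763 W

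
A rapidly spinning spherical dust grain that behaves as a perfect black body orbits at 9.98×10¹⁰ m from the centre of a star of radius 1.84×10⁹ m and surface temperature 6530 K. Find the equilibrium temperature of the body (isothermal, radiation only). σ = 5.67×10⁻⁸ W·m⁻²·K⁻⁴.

The star's surface emits σT_*⁴; at distance d the flux is S = σT_*⁴(R_*/d)².
S = 5.67×10⁻⁸·(6530)⁴·(1.84×10⁹/9.98×10¹⁰)² = 35040 W/m².
For an isothermal sphere T⁴ = (1−a)S/(4σ) = 1.545×10¹¹ K⁴.

T ≈ 627 K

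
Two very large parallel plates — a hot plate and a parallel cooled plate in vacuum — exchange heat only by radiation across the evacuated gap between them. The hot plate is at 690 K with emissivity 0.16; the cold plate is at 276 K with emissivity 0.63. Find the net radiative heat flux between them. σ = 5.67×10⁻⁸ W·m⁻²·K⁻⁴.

For two infinite grey parallel plates, q = σ(T₁⁴ − T₂⁴)/(1/ε₁ + 1/ε₂ − 1).
T₁⁴ − T₂⁴ = 2.267×10¹¹ − 5.803×10⁹ = 2.209×10¹¹ K⁴.
1/ε₁ + 1/ε₂ − 1 = 6.250 + 1.587 − 1 = 6.837.
q = 5.67×10⁻⁸ × 2.209×10¹¹ / 6.837.

q ≈ 1830 W/m²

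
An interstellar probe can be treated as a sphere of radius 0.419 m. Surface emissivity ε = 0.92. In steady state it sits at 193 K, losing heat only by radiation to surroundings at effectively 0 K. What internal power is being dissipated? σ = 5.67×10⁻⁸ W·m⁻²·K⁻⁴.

P ≈ 160 W

Steady state: P = εσA T⁴.
A = 4πr² = 2.206 m²; T⁴ = (193)⁴ = 1.387×10⁹ K⁴.
P = 0.92 × 5.67×10⁻⁸ × 2.206 × 1.387×10⁹.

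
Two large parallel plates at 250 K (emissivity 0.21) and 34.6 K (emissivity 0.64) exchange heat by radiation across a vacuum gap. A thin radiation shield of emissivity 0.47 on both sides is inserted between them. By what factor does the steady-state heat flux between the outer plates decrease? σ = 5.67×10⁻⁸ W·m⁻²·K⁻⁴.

Without shield: q₀ = σΔ(T⁴)/(1/ε₁+1/ε₂−1) with denominator 5.324.
With shield the two gaps are in series; the resistances add: (1/ε₁+1/ε_s−1)+(1/ε_s+1/ε₂−1) = 5.890+2.690 = 8.580.
Heat-flux ratio q₀/q = 8.580/5.324.

factor ≈ 1.61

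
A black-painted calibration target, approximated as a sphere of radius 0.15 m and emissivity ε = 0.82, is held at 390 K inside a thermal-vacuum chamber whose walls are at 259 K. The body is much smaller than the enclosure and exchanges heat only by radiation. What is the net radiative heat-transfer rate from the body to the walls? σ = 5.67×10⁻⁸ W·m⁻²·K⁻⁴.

For a small grey body in a large enclosure: P_net = εσA(T_body⁴ − T_wall⁴).
A = 4πr² = 0.2827 m²; T_body⁴ − T_wall⁴ = 2.313×10¹⁰ − 4.500×10⁹ = 1.863×10¹⁰ K⁴.
|P_net| = 0.82·5.67×10⁻⁸·0.2827·1.863×10¹⁰.

P_net ≈ 245 W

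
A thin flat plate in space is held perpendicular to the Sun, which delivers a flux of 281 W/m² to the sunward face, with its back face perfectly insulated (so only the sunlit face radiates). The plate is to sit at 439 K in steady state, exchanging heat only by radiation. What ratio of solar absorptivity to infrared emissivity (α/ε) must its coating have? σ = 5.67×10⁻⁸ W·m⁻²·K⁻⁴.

Balance: αS·A = εσ·1A·T⁴ ⇒ α/ε = σT⁴/S.
α/ε = 5.67×10⁻⁸·(439)⁴/281 = 5.67×10⁻⁸·3.714×10¹⁰/281.

α/ε ≈ 7.49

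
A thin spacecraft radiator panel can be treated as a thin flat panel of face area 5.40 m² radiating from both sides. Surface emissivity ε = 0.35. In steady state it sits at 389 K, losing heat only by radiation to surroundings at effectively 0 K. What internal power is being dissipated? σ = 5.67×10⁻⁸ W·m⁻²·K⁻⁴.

P ≈ 4910 W

Steady state: P = εσA T⁴.
A = 2·5.40 = 10.80 m²; T⁴ = (389)⁴ = 2.290×10¹⁰ K⁴.
P = 0.35 × 5.67×10⁻⁸ × 10.80 × 2.290×10¹⁰.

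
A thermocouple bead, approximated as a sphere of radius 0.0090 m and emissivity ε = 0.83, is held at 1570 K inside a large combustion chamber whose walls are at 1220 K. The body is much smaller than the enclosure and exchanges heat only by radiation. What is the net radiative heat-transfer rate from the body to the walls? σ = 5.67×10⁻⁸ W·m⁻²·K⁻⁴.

P_net ≈ 185 W

For a small grey body in a large enclosure: P_net = εσA(T_body⁴ − T_wall⁴).
A = 4πr² = 0.001018 m²; T_body⁴ − T_wall⁴ = 6.076×10¹² − 2.215×10¹² = 3.860×10¹² K⁴.
|P_net| = 0.83·5.67×10⁻⁸·0.001018·3.860×10¹².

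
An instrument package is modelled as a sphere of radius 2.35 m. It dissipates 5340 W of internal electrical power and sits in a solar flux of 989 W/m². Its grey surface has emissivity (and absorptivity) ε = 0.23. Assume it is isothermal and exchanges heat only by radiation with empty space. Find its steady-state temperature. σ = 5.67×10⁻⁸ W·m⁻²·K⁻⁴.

T ≈ 318 K

At steady state, absorbed solar power + internal power = radiated power.
Absorbed: α·S·A_cross = 0.23·989·17.35 = 3946 W (cross-section πr²).
Total input = 3946 + 5340 = 9286 W.
Radiated: εσ·A_surf·T⁴ with A_surf = 4πr² = 69.40 m².
T⁴ = 9286/(0.23·5.67×10⁻⁸·69.40) = 1.026×10¹⁰ K⁴.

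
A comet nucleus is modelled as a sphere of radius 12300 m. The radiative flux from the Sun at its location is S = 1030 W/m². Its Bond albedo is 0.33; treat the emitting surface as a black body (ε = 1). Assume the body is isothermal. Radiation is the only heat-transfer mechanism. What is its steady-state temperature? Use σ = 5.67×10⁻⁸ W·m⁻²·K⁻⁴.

At equilibrium, absorbed power = emitted power.
Absorbing cross-section = πr² = 4.753×10⁸ m²; emitting surface = 4πr² = 1.901×10⁹ m² (ratio 4).
(1−a)S·A_cross = εσ·A_surf·T⁴  ⇒  T⁴ = (1−a)S/(4σ).
T⁴ = 0.670·1030/(4·5.67×10⁻⁸) = 3.043×10⁹ K⁴.
T = (3.043×10⁹)^(1/4).

T ≈ 235 K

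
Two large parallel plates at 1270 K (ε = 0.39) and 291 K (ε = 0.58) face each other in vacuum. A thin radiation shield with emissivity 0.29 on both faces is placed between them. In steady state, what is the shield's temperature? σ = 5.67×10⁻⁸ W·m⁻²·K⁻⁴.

T_s ≈ 1040 K

In steady state the net flux on the hot side equals that on the cold side.
σ(T₁⁴−T_s⁴)/D₁ = σ(T_s⁴−T₂⁴)/D₂, with D₁ = 1/ε₁+1/ε_s−1 = 5.012, D₂ = 1/ε_s+1/ε₂−1 = 4.172.
Solve for T_s⁴: T_s⁴ = (D₂·T₁⁴ + D₁·T₂⁴)/(D₁+D₂) = 1.186×10¹² K⁴.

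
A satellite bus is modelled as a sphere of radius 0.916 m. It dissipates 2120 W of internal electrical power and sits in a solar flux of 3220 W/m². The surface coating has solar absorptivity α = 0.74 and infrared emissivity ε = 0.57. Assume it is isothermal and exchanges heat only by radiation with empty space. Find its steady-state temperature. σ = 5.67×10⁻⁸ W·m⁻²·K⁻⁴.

At steady state, absorbed solar power + internal power = radiated power.
Absorbed: α·S·A_cross = 0.74·3220·2.636 = 6281 W (cross-section πr²).
Total input = 6281 + 2120 = 8401 W.
Radiated: εσ·A_surf·T⁴ with A_surf = 4πr² = 10.54 m².
T⁴ = 8401/(0.57·5.67×10⁻⁸·10.54) = 2.465×10¹⁰ K⁴.

T ≈ 396 K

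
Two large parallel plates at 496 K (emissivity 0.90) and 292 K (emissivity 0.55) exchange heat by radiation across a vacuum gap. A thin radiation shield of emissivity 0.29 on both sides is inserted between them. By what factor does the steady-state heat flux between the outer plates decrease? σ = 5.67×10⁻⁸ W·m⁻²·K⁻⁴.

Without shield: q₀ = σΔ(T⁴)/(1/ε₁+1/ε₂−1) with denominator 1.929.
With shield the two gaps are in series; the resistances add: (1/ε₁+1/ε_s−1)+(1/ε_s+1/ε₂−1) = 3.559+4.266 = 7.826.
Heat-flux ratio q₀/q = 7.826/1.929.

factor ≈ 4.06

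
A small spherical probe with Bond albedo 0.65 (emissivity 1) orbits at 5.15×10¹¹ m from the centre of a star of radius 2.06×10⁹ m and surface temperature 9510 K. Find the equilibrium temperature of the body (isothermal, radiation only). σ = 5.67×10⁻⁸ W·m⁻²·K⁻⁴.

T ≈ 327 K

The star's surface emits σT_*⁴; at distance d the flux is S = σT_*⁴(R_*/d)².
S = 5.67×10⁻⁸·(9510)⁴·(2.06×10⁹/5.15×10¹¹)² = 7420 W/m².
For an isothermal sphere T⁴ = (1−a)S/(4σ) = 1.145×10¹⁰ K⁴.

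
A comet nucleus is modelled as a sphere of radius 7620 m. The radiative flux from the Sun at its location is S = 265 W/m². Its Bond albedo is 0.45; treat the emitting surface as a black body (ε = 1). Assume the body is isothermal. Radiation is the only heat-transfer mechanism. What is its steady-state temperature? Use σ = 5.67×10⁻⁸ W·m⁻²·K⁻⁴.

T ≈ 159 K

At equilibrium, absorbed power = emitted power.
Absorbing cross-section = πr² = 1.824×10⁸ m²; emitting surface = 4πr² = 7.297×10⁸ m² (ratio 4).
(1−a)S·A_cross = εσ·A_surf·T⁴  ⇒  T⁴ = (1−a)S/(4σ).
T⁴ = 0.550·265/(4·5.67×10⁻⁸) = 6.426×10⁸ K⁴.
T = (6.426×10⁸)^(1/4).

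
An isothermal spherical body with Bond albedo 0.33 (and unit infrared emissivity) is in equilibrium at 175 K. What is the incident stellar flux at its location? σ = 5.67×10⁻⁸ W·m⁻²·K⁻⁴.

S ≈ 317 W/m²

(1−a)S·πr² = σ·4πr²·T⁴ ⇒ S = 4σT⁴/(1−a).
S = 4·5.67×10⁻⁸·9.379×10⁸/0.670.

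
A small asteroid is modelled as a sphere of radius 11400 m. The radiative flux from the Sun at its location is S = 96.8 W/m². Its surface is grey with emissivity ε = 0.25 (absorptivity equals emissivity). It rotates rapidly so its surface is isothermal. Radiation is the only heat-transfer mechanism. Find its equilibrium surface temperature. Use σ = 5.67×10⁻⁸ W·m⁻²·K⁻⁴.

T ≈ 144 K

At equilibrium, absorbed power = emitted power.
Absorbing cross-section = πr² = 4.083×10⁸ m²; emitting surface = 4πr² = 1.633×10⁹ m² (ratio 4).
εS·A_cross = εσ·A_surf·T⁴  ⇒  T⁴ = S/(4σ)   (ε cancels).
T⁴ = 96.8/(4·5.67×10⁻⁸) = 4.268×10⁸ K⁴.
T = (4.268×10⁸)^(1/4).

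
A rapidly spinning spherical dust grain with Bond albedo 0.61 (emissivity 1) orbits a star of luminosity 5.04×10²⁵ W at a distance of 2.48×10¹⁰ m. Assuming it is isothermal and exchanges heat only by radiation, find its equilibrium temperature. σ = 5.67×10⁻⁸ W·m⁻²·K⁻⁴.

T ≈ 325 K

First find the stellar flux at distance d: S = L/(4πd²) = 5.04×10²⁵/(4π·(2.48×10¹⁰)²) = 6521 W/m².
For an isothermal sphere, absorbed (1−a)S·πr² = emitted σ·4πr²·T⁴, so T⁴ = (1−a)S/(4σ).
T⁴ = 0.390·6521/(4·5.67×10⁻⁸) = 1.121×10¹⁰ K⁴.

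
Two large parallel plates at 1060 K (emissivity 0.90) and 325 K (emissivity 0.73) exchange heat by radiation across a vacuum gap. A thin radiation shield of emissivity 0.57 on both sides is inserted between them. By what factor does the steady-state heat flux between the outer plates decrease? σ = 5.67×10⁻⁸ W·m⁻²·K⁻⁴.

Without shield: q₀ = σΔ(T⁴)/(1/ε₁+1/ε₂−1) with denominator 1.481.
With shield the two gaps are in series; the resistances add: (1/ε₁+1/ε_s−1)+(1/ε_s+1/ε₂−1) = 1.865+2.124 = 3.990.
Heat-flux ratio q₀/q = 3.990/1.481.

factor ≈ 2.69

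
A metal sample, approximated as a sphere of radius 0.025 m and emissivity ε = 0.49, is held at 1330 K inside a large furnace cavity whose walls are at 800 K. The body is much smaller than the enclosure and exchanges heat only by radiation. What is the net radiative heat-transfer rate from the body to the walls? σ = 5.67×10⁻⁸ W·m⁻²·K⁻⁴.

For a small grey body in a large enclosure: P_net = εσA(T_body⁴ − T_wall⁴).
A = 4πr² = 0.007854 m²; T_body⁴ − T_wall⁴ = 3.129×10¹² − 4.096×10¹¹ = 2.719×10¹² K⁴.
|P_net| = 0.49·5.67×10⁻⁸·0.007854·2.719×10¹².

P_net ≈ 593 W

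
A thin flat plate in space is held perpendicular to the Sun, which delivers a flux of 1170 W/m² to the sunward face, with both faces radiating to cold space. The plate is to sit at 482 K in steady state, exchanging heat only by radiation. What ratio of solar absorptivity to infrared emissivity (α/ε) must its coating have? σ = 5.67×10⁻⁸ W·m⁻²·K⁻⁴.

α/ε ≈ 5.23

Balance: αS·A = εσ·2A·T⁴ ⇒ α/ε = 2σT⁴/S.
α/ε = 2·5.67×10⁻⁸·(482)⁴/1170 = 2·5.67×10⁻⁸·5.397×10¹⁰/1170.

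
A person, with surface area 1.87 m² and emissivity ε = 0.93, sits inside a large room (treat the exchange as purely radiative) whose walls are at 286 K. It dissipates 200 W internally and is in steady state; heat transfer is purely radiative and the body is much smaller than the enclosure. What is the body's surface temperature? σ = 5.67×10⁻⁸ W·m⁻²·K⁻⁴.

For a small grey body in a large enclosure, net radiated power = εσA(T⁴ − T_w⁴).
Steady state: P = εσA(T⁴ − T_w⁴) with A = 1.87 m².
T⁴ = P/(εσA) + T_w⁴ = 200/(0.93·5.67×10⁻⁸·1.870) + (286)⁴
    = 2.028×10⁹ + 6.691×10⁹ = 8.719×10⁹ K⁴.

T ≈ 306 K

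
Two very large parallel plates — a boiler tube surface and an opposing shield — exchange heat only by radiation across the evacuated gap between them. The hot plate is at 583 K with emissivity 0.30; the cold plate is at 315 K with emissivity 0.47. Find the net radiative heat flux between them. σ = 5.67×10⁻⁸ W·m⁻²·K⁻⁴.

q ≈ 1340 W/m²

For two infinite grey parallel plates, q = σ(T₁⁴ − T₂⁴)/(1/ε₁ + 1/ε₂ − 1).
T₁⁴ − T₂⁴ = 1.155×10¹¹ − 9.846×10⁹ = 1.057×10¹¹ K⁴.
1/ε₁ + 1/ε₂ − 1 = 3.333 + 2.128 − 1 = 4.461.
q = 5.67×10⁻⁸ × 1.057×10¹¹ / 4.461.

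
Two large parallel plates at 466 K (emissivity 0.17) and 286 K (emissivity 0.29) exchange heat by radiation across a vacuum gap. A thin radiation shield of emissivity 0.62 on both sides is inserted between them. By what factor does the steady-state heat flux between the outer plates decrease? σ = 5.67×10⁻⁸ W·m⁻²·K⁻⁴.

factor ≈ 1.27

Without shield: q₀ = σΔ(T⁴)/(1/ε₁+1/ε₂−1) with denominator 8.331.
With shield the two gaps are in series; the resistances add: (1/ε₁+1/ε_s−1)+(1/ε_s+1/ε₂−1) = 6.495+4.061 = 10.56.
Heat-flux ratio q₀/q = 10.56/8.331.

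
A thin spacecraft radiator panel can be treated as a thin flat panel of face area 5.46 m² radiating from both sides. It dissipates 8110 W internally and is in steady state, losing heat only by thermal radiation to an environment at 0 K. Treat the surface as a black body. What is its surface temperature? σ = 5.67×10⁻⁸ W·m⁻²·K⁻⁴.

T ≈ 338 K

Steady state: internal power = radiated power, P = εσA T⁴.
Radiating area A = 2·5.46 = 10.92 m².
T⁴ = P/(εσA) = 8110/(1.0·5.67×10⁻⁸·10.92) = 1.310×10¹⁰ K⁴.
T = (1.310×10¹⁰)^(1/4).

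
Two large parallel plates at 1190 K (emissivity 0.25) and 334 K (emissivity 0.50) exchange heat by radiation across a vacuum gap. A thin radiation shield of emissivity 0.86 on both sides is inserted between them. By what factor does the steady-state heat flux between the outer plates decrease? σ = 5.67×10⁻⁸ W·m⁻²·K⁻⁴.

factor ≈ 1.27

Without shield: q₀ = σΔ(T⁴)/(1/ε₁+1/ε₂−1) with denominator 5.000.
With shield the two gaps are in series; the resistances add: (1/ε₁+1/ε_s−1)+(1/ε_s+1/ε₂−1) = 4.163+2.163 = 6.326.
Heat-flux ratio q₀/q = 6.326/5.000.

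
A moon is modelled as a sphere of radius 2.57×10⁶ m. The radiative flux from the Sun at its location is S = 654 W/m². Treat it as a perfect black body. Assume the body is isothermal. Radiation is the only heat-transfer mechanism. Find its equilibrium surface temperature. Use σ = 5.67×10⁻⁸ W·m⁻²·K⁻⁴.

At equilibrium, absorbed power = emitted power.
Absorbing cross-section = πr² = 2.075×10¹³ m²; emitting surface = 4πr² = 8.300×10¹³ m² (ratio 4).
S·A_cross = εσ·A_surf·T⁴  ⇒  T⁴ = S/(4σ).
T⁴ = 1.00·654/(4·5.67×10⁻⁸) = 2.884×10⁹ K⁴.
T = (2.884×10⁹)^(1/4).

T ≈ 232 K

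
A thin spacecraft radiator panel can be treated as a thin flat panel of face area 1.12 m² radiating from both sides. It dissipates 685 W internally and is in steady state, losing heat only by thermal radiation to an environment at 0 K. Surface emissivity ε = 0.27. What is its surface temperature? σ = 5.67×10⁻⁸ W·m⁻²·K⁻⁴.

Steady state: internal power = radiated power, P = εσA T⁴.
Radiating area A = 2·1.12 = 2.240 m².
T⁴ = P/(εσA) = 685/(0.27·5.67×10⁻⁸·2.240) = 1.998×10¹⁰ K⁴.
T = (1.998×10¹⁰)^(1/4).

T ≈ 376 K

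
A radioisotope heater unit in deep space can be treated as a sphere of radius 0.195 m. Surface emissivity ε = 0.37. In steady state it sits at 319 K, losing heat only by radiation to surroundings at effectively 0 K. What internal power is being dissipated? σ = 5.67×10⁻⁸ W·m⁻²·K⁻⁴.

Steady state: P = εσA T⁴.
A = 4πr² = 0.4778 m²; T⁴ = (319)⁴ = 1.036×10¹⁰ K⁴.
P = 0.37 × 5.67×10⁻⁸ × 0.4778 × 1.036×10¹⁰.

P ≈ 104 W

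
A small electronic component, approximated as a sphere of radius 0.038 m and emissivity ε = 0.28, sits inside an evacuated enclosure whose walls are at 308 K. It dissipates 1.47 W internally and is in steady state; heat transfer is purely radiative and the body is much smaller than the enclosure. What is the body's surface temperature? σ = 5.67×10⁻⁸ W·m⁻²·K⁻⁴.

T ≈ 345 K

For a small grey body in a large enclosure, net radiated power = εσA(T⁴ − T_w⁴).
Steady state: P = εσA(T⁴ − T_w⁴) with A = 4πr² = 0.01815 m².
T⁴ = P/(εσA) + T_w⁴ = 1.47/(0.28·5.67×10⁻⁸·0.01815) + (308)⁴
    = 5.103×10⁹ + 8.999×10⁹ = 1.410×10¹⁰ K⁴.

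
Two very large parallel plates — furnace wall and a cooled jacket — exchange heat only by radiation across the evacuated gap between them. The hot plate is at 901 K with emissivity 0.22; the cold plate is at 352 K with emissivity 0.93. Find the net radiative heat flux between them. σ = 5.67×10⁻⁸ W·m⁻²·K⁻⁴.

q ≈ 7900 W/m²

For two infinite grey parallel plates, q = σ(T₁⁴ − T₂⁴)/(1/ε₁ + 1/ε₂ − 1).
T₁⁴ − T₂⁴ = 6.590×10¹¹ − 1.535×10¹⁰ = 6.437×10¹¹ K⁴.
1/ε₁ + 1/ε₂ − 1 = 4.545 + 1.075 − 1 = 4.621.
q = 5.67×10⁻⁸ × 6.437×10¹¹ / 4.621.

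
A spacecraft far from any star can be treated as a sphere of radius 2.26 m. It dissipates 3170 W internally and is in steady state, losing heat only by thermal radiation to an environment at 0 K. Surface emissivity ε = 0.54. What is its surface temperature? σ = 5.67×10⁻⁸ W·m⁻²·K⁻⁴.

Steady state: internal power = radiated power, P = εσA T⁴.
Radiating area A = 4πr² = 64.18 m².
T⁴ = P/(εσA) = 3170/(0.54·5.67×10⁻⁸·64.18) = 1.613×10⁹ K⁴.
T = (1.613×10⁹)^(1/4).

T ≈ 200 K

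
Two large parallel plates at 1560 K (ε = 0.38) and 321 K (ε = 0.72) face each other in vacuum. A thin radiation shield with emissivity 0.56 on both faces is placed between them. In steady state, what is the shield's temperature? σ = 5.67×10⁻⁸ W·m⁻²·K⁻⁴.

In steady state the net flux on the hot side equals that on the cold side.
σ(T₁⁴−T_s⁴)/D₁ = σ(T_s⁴−T₂⁴)/D₂, with D₁ = 1/ε₁+1/ε_s−1 = 3.417, D₂ = 1/ε_s+1/ε₂−1 = 2.175.
Solve for T_s⁴: T_s⁴ = (D₂·T₁⁴ + D₁·T₂⁴)/(D₁+D₂) = 2.310×10¹² K⁴.

T_s ≈ 1230 K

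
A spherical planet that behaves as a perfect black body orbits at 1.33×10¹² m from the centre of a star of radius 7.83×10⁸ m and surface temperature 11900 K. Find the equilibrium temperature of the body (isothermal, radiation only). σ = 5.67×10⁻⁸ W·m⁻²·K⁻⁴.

T ≈ 204 K

The star's surface emits σT_*⁴; at distance d the flux is S = σT_*⁴(R_*/d)².
S = 5.67×10⁻⁸·(11900)⁴·(7.83×10⁸/1.33×10¹²)² = 394.1 W/m².
For an isothermal sphere T⁴ = (1−a)S/(4σ) = 1.738×10⁹ K⁴.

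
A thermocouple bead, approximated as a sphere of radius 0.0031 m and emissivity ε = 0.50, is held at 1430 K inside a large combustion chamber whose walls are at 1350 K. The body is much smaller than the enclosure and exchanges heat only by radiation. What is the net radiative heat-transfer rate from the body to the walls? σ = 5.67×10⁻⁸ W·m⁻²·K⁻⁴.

For a small grey body in a large enclosure: P_net = εσA(T_body⁴ − T_wall⁴).
A = 4πr² = 1.208×10⁻⁴ m²; T_body⁴ − T_wall⁴ = 4.182×10¹² − 3.322×10¹² = 8.601×10¹¹ K⁴.
|P_net| = 0.50·5.67×10⁻⁸·1.208×10⁻⁴·8.601×10¹¹.

P_net ≈ 2.94 W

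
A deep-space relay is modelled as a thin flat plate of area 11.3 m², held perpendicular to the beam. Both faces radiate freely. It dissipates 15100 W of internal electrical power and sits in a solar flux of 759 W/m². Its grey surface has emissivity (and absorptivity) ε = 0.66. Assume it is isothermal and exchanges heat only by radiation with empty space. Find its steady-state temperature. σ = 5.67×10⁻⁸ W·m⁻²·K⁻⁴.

T ≈ 396 K

At steady state, absorbed solar power + internal power = radiated power.
Absorbed: α·S·A_cross = 0.66·759·11.30 = 5661 W (cross-section A).
Total input = 5661 + 15100 = 20760 W.
Radiated: εσ·A_surf·T⁴ with A_surf = 2A = 22.60 m².
T⁴ = 20760/(0.66·5.67×10⁻⁸·22.60) = 2.455×10¹⁰ K⁴.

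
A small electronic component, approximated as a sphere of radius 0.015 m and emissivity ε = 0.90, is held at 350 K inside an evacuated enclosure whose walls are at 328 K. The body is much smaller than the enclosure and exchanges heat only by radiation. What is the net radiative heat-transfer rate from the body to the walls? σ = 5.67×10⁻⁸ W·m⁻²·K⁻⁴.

P_net ≈ 0.495 W

For a small grey body in a large enclosure: P_net = εσA(T_body⁴ − T_wall⁴).
A = 4πr² = 0.002827 m²; T_body⁴ − T_wall⁴ = 1.501×10¹⁰ − 1.157×10¹⁰ = 3.432×10⁹ K⁴.
|P_net| = 0.90·5.67×10⁻⁸·0.002827·3.432×10⁹.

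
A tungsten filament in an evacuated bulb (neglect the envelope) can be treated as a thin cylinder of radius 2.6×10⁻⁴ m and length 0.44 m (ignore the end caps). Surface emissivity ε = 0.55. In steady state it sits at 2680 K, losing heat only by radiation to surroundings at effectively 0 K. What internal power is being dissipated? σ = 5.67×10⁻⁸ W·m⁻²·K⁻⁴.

Steady state: P = εσA T⁴.
A = 2πrL = 7.188×10⁻⁴ m²; T⁴ = (2680)⁴ = 5.159×10¹³ K⁴.
P = 0.55 × 5.67×10⁻⁸ × 7.188×10⁻⁴ × 5.159×10¹³.

P ≈ 1160 W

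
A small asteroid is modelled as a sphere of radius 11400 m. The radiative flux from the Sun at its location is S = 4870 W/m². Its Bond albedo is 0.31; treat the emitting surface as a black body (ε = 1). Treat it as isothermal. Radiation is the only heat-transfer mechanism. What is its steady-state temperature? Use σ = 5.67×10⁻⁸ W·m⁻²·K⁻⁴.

At equilibrium, absorbed power = emitted power.
Absorbing cross-section = πr² = 4.083×10⁸ m²; emitting surface = 4πr² = 1.633×10⁹ m² (ratio 4).
(1−a)S·A_cross = εσ·A_surf·T⁴  ⇒  T⁴ = (1−a)S/(4σ).
T⁴ = 0.690·4870/(4·5.67×10⁻⁸) = 1.482×10¹⁰ K⁴.
T = (1.482×10¹⁰)^(1/4).

T ≈ 349 K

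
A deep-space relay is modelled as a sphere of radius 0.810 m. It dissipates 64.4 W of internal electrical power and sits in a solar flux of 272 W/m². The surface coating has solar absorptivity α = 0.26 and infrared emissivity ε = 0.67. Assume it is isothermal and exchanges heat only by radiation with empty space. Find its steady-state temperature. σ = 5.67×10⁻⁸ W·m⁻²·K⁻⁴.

At steady state, absorbed solar power + internal power = radiated power.
Absorbed: α·S·A_cross = 0.26·272·2.061 = 145.8 W (cross-section πr²).
Total input = 145.8 + 64.4 = 210.2 W.
Radiated: εσ·A_surf·T⁴ with A_surf = 4πr² = 8.245 m².
T⁴ = 210.2/(0.67·5.67×10⁻⁸·8.245) = 6.710×10⁸ K⁴.

T ≈ 161 K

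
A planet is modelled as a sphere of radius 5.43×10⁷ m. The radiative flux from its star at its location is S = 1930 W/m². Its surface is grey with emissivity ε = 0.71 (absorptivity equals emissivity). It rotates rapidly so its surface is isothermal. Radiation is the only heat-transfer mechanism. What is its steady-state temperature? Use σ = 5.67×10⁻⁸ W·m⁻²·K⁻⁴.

At equilibrium, absorbed power = emitted power.
Absorbing cross-section = πr² = 9.263×10¹⁵ m²; emitting surface = 4πr² = 3.705×10¹⁶ m² (ratio 4).
εS·A_cross = εσ·A_surf·T⁴  ⇒  T⁴ = S/(4σ)   (ε cancels).
T⁴ = 1930/(4·5.67×10⁻⁸) = 8.510×10⁹ K⁴.
T = (8.510×10⁹)^(1/4).

T ≈ 304 K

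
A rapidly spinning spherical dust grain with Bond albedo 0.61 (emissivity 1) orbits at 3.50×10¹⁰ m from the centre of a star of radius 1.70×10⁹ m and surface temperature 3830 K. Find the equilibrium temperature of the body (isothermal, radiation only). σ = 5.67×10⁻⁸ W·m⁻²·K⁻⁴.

The star's surface emits σT_*⁴; at distance d the flux is S = σT_*⁴(R_*/d)².
S = 5.67×10⁻⁸·(3830)⁴·(1.70×10⁹/3.50×10¹⁰)² = 28780 W/m².
For an isothermal sphere T⁴ = (1−a)S/(4σ) = 4.950×10¹⁰ K⁴.

T ≈ 472 K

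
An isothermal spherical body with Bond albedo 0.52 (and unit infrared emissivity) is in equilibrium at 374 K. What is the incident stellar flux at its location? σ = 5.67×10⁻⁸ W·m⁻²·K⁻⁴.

S ≈ 9240 W/m²

(1−a)S·πr² = σ·4πr²·T⁴ ⇒ S = 4σT⁴/(1−a).
S = 4·5.67×10⁻⁸·1.957×10¹⁰/0.480.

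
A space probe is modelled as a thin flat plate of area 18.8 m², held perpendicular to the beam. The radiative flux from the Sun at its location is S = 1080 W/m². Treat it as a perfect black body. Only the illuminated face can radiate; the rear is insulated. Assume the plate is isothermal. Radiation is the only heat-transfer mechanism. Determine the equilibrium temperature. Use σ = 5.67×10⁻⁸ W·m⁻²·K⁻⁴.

At equilibrium, absorbed power = emitted power.
Absorbing cross-section = A = 18.80 m²; emitting surface = A = 18.80 m² (ratio 1).
S·A_cross = εσ·A_surf·T⁴  ⇒  T⁴ = S/(1σ).
T⁴ = 1.00·1080/(1·5.67×10⁻⁸) = 1.905×10¹⁰ K⁴.
T = (1.905×10¹⁰)^(1/4).

T ≈ 372 K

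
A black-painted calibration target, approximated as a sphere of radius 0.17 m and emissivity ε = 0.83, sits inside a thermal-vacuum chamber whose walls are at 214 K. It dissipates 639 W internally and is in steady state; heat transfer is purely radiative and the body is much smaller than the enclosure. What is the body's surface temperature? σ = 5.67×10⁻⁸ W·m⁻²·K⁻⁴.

For a small grey body in a large enclosure, net radiated power = εσA(T⁴ − T_w⁴).
Steady state: P = εσA(T⁴ − T_w⁴) with A = 4πr² = 0.3632 m².
T⁴ = P/(εσA) + T_w⁴ = 639/(0.83·5.67×10⁻⁸·0.3632) + (214)⁴
    = 3.739×10¹⁰ + 2.097×10⁹ = 3.949×10¹⁰ K⁴.

T ≈ 446 K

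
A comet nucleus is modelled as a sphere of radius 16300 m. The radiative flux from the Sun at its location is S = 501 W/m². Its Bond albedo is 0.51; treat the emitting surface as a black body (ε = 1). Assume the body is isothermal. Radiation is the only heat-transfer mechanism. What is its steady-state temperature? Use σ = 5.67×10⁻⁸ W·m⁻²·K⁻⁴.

T ≈ 181 K

At equilibrium, absorbed power = emitted power.
Absorbing cross-section = πr² = 8.347×10⁸ m²; emitting surface = 4πr² = 3.339×10⁹ m² (ratio 4).
(1−a)S·A_cross = εσ·A_surf·T⁴  ⇒  T⁴ = (1−a)S/(4σ).
T⁴ = 0.490·501/(4·5.67×10⁻⁸) = 1.082×10⁹ K⁴.
T = (1.082×10⁹)^(1/4).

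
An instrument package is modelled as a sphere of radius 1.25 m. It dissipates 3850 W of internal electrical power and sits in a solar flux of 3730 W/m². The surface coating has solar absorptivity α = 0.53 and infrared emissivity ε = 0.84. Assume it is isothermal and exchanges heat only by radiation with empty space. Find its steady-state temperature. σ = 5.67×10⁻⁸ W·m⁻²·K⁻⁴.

T ≈ 347 K

At steady state, absorbed solar power + internal power = radiated power.
Absorbed: α·S·A_cross = 0.53·3730·4.909 = 9704 W (cross-section πr²).
Total input = 9704 + 3850 = 13550 W.
Radiated: εσ·A_surf·T⁴ with A_surf = 4πr² = 19.63 m².
T⁴ = 13550/(0.84·5.67×10⁻⁸·19.63) = 1.449×10¹⁰ K⁴.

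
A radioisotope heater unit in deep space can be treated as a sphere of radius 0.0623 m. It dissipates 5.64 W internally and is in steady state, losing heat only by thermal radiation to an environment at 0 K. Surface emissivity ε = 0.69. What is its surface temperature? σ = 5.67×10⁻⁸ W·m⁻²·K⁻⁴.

T ≈ 233 K

Steady state: internal power = radiated power, P = εσA T⁴.
Radiating area A = 4πr² = 0.04877 m².
T⁴ = P/(εσA) = 5.64/(0.69·5.67×10⁻⁸·0.04877) = 2.956×10⁹ K⁴.
T = (2.956×10⁹)^(1/4).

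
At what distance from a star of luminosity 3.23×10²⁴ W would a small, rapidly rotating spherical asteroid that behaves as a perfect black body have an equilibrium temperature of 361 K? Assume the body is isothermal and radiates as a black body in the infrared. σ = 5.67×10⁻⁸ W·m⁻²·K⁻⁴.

For an isothermal black-emitting sphere, (1−a)S·πr² = σ·4πr²·T⁴ ⇒ S = 4σT⁴/(1−a).
S = 4·5.67×10⁻⁸·(361)⁴/1.00 = 3852 W/m².
Flux falls as S = L/(4πd²), so d = √(L/(4πS)) = √(3.23×10²⁴/(4π·3852)).

d ≈ 8.17×10⁹ m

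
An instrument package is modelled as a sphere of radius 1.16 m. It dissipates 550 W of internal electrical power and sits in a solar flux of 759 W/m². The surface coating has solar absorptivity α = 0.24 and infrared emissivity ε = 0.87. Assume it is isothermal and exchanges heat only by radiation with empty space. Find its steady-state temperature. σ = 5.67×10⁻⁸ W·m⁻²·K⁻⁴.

At steady state, absorbed solar power + internal power = radiated power.
Absorbed: α·S·A_cross = 0.24·759·4.227 = 770.0 W (cross-section πr²).
Total input = 770.0 + 550 = 1320 W.
Radiated: εσ·A_surf·T⁴ with A_surf = 4πr² = 16.91 m².
T⁴ = 1320/(0.87·5.67×10⁻⁸·16.91) = 1.583×10⁹ K⁴.

T ≈ 199 K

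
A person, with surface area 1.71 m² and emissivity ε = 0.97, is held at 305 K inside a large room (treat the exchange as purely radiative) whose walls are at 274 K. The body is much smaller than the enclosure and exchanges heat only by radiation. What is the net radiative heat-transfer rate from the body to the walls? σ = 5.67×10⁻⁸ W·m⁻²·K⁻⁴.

P_net ≈ 284 W

For a small grey body in a large enclosure: P_net = εσA(T_body⁴ − T_wall⁴).
A = 1.71 m²; T_body⁴ − T_wall⁴ = 8.654×10⁹ − 5.636×10⁹ = 3.017×10⁹ K⁴.
|P_net| = 0.97·5.67×10⁻⁸·1.710·3.017×10⁹.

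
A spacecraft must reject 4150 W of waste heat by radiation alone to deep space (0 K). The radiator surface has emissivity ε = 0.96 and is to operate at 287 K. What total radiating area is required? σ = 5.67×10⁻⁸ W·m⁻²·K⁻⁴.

A ≈ 11.2 m²

P = εσA T⁴ ⇒ A = P/(εσT⁴).
T⁴ = 6.785×10⁹ K⁴.
A = 4150/(0.96 × 5.67×10⁻⁸ × 6.785×10⁹).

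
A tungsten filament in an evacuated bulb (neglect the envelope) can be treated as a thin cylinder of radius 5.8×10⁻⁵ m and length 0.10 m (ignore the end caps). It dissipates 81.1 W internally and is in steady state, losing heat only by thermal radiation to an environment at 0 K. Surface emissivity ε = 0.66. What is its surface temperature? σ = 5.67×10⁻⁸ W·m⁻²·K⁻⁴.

T ≈ 2780 K

Steady state: internal power = radiated power, P = εσA T⁴.
Radiating area A = 2πrL = 3.644×10⁻⁵ m².
T⁴ = P/(εσA) = 81.1/(0.66·5.67×10⁻⁸·3.644×10⁻⁵) = 5.947×10¹³ K⁴.
T = (5.947×10¹³)^(1/4).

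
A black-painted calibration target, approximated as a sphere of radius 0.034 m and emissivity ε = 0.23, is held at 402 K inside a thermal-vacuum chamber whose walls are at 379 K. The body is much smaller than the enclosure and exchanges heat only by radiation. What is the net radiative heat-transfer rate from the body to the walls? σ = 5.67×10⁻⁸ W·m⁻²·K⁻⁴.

For a small grey body in a large enclosure: P_net = εσA(T_body⁴ − T_wall⁴).
A = 4πr² = 0.01453 m²; T_body⁴ − T_wall⁴ = 2.612×10¹⁰ − 2.063×10¹⁰ = 5.483×10⁹ K⁴.
|P_net| = 0.23·5.67×10⁻⁸·0.01453·5.483×10⁹.

P_net ≈ 1.04 W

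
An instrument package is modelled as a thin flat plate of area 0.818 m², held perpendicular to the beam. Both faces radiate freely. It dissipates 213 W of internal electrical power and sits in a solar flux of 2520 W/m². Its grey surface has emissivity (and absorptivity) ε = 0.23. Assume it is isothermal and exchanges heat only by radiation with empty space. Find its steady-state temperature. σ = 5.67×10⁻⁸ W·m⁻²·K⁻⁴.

T ≈ 424 K

At steady state, absorbed solar power + internal power = radiated power.
Absorbed: α·S·A_cross = 0.23·2520·0.8180 = 474.1 W (cross-section A).
Total input = 474.1 + 213 = 687.1 W.
Radiated: εσ·A_surf·T⁴ with A_surf = 2A = 1.636 m².
T⁴ = 687.1/(0.23·5.67×10⁻⁸·1.636) = 3.221×10¹⁰ K⁴.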